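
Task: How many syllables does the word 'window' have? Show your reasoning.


Break 'window' into syllables: win-dow -> win | dow = 2 syllables

2 syllables


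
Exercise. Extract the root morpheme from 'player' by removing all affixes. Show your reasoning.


Remove suffix '-er' from 'player' to get root 'play'.

play


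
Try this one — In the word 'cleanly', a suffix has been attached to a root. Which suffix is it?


The word 'cleanly' = 'clean' (root) + '-ly' (suffix). The suffix is '-ly'.

ly


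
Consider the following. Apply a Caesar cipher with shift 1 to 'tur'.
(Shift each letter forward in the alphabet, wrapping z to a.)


Shift each letter by 1: t -> u, u -> v, r -> s. Result: 'uvs'.

uvs


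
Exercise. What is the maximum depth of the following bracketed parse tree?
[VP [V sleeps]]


Count bracket nesting levels:
'[' at pos 0: depth = 1
'[' at pos 4: depth = 2
Maximum depth reached: 2

2


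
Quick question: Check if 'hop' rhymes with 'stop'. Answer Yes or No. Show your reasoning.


Rime (stressed vowel + following sounds) of 'hop': -op = /ɒp/
Rime of 'stop': -op = /ɒp/
/ɒp/ and /ɒp/ are the same ending sound, so the words rhyme.

Yes


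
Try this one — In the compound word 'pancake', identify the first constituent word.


Split 'pancake' into 'pan' + 'cake'. The first part is 'pan'.

pan


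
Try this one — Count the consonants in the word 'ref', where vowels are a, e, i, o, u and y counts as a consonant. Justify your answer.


Consonants in 'ref': r, f = 2 consonants.

2


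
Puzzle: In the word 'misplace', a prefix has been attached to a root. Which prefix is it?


The word 'misplace' = 'mis' (prefix) + 'place' (root). The prefix is 'mis'.

mis


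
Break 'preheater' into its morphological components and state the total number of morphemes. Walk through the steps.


Step 1: Identify prefix: 'pre' (meaning: before)
Step 2: Identify root: 'heat'
Step 3: Identify suffix(es): 'er'
Decomposition: pre- (prefix: before) + heat (root) + -er (suffix: one who)
Total morphemes: 3

3 morphemes (pre- (prefix: before) + heat (root) + -er (suffix: one who))


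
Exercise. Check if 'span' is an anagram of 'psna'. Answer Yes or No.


Sorted letters of 'span': 'anps'
Sorted letters of 'psna': 'anps'
They match.

Yes


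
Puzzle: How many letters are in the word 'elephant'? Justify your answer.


Spell out 'elephant' and number each letter: e(1), l(2), e(3), p(4), h(5), a(6), n(7), t(8). Total: 8 letters.

8


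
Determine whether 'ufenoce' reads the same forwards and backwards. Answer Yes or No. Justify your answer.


Forward: 'ufenoce'
Reversed: 'econefu'
They differ.

No


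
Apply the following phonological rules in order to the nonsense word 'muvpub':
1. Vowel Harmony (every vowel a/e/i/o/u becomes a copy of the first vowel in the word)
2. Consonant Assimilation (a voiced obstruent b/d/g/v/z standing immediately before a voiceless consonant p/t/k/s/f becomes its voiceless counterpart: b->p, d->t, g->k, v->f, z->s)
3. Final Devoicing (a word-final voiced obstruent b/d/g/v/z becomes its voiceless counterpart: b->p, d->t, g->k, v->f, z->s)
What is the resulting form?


Starting form: 'muvpub'
Rule 1: Vowel Harmony: all vowels already match. No change.
Rule 2: Consonant Assimilation: voiced obstruent before voiceless consonant becomes voiceless ('vp' -> 'fp'). 'muvpub' -> 'mufpub'
Rule 3: Final Devoicing: word-final voiced obstruent 'b' becomes voiceless 'p'. 'mufpub' -> 'mufpup'
Final form: 'mufpup'

mufpup


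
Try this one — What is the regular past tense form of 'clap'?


Apply rule: Double final consonant and add -ed. 'clap' becomes 'clapped'.

clapped


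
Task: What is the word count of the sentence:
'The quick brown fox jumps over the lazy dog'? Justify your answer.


Split into words: The | quick | brown | fox | jumps | over | the | lazy | dog = 9 words.

9


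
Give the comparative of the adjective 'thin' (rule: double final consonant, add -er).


Apply comparative formation (double final consonant, add -er): 'thin' -> 'thinner'.

thinner


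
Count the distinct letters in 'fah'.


Unique letters in 'fah': {a, f, h} = 3 distinct letters.

3


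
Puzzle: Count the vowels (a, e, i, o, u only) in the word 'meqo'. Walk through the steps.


Vowels in 'meqo': e, o = 2 vowels.

2


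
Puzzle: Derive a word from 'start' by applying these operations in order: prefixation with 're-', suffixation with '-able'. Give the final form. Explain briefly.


Step 1: Add prefix 're-' to 'start' = 'restart'
Step 2: Add suffix '-able' to 'restart' = 'restartable'

restartable


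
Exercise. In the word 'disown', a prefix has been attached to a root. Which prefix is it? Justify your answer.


The word 'disown' = 'dis' (prefix) + 'own' (root). The prefix is 'dis'.

dis


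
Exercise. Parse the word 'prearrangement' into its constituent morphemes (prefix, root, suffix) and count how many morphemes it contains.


Step 1: Identify prefix: 'pre' (meaning: before)
Step 2: Identify root: 'arrange'
Step 3: Identify suffix(es): 'ment'
Decomposition: pre- (prefix: before) + arrange (root) + -ment (suffix: action/result)
Total morphemes: 3

3 morphemes (pre- (prefix: before) + arrange (root) + -ment (suffix: action/result))


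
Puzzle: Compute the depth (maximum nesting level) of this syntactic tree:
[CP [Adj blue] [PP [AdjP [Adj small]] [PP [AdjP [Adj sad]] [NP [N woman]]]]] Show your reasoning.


Count bracket nesting levels:
'[' at pos 0: depth = 1
'[' at pos 4: depth = 2
'[' at pos 15: depth = 2
'[' at pos 19: depth = 3
'[' at pos 25: depth = 4
'[' at pos 38: depth = 3
'[' at pos 42: depth = 4
'[' at pos 48: depth = 5
'[' at pos 59: depth = 4
'[' at pos 63: depth = 5
Maximum depth reached: 5

5


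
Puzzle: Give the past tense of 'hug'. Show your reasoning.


Apply rule: Double final consonant and add -ed. 'hug' becomes 'hugged'.

hugged


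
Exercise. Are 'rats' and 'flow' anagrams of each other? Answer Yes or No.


Sorted letters of 'rats': 'arst'
Sorted letters of 'flow': 'flow'
They do not match.

No


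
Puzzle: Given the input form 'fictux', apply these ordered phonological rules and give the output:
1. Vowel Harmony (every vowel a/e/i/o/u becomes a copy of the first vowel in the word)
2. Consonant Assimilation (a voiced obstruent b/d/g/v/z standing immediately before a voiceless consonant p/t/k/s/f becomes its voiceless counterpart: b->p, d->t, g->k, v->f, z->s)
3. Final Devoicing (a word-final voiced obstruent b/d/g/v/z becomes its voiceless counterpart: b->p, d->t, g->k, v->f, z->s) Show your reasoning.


Starting form: 'fictux'
Rule 1: Vowel Harmony: all vowels become 'i' (matching first vowel). 'fictux' -> 'fictix'
Rule 2: Consonant Assimilation: no voiced obstruent (b/d/g/v/z) stands immediately before a voiceless consonant (p/t/k/s/f). No change.
Rule 3: Final Devoicing: final consonant 'x' is not one of the voiced obstruents b/d/g/v/z. No change.
Final form: 'fictix'

fictix


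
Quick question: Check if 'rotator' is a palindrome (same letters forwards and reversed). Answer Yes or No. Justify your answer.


Forward: 'rotator'
Reversed: 'rotator'
They are identical.

Yes


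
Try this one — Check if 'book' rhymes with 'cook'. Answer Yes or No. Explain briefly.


Rime (stressed vowel + following sounds) of 'book': -ook = /ʊk/
Rime of 'cook': -ook = /ʊk/
/ʊk/ and /ʊk/ are the same ending sound, so the words rhyme.

Yes


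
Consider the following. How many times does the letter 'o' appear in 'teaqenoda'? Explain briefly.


Letter 'o' in 'teaqenoda': found at position(s) 7 = 1 occurrence(s).

1


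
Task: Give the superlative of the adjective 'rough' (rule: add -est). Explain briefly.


Apply superlative formation (add -est): 'rough' -> 'roughest'.

roughest


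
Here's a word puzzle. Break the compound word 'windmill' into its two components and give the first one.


Split 'windmill' into 'wind' + 'mill'. The first part is 'wind'.

wind


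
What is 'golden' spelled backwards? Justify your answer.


Reverse 'golden' character by character: 'nedlog'.

nedlog


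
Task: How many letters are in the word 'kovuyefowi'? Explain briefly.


Spell out 'kovuyefowi' and number each letter: k(1), o(2), v(3), u(4), y(5), e(6), f(7), o(8), w(9), i(10). Total: 10 letters.

10


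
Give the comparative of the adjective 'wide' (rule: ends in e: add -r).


Apply comparative formation (ends in e: add -r): 'wide' -> 'wider'.

wider


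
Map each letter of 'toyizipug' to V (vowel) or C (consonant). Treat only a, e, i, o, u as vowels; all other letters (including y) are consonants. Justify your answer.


Letter mapping: t = C, o = V, y = C, i = V, z = C, i = V, p = C, u = V, g = C.

CVCVCVCVC


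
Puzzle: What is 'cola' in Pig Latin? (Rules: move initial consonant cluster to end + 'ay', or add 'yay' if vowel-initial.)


'cola': move consonant cluster 'c' to end and add 'ay': 'olacay'.

olacay


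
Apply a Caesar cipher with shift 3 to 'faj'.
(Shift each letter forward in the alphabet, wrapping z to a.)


Shift each letter by 3: f -> i, a -> d, j -> m. Result: 'idm'.

idm


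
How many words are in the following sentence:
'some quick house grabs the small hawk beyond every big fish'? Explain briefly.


Split into words: some | quick | house | grabs | the | small | hawk | beyond | every | big | fish = 11 words.

11


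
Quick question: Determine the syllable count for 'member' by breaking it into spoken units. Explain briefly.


Break 'member' into syllables: mem-ber -> mem | ber = 2 syllables

2 syllables


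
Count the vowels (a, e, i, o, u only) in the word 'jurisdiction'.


Vowels in 'jurisdiction': u, i, i, i, o = 5 vowels.

5


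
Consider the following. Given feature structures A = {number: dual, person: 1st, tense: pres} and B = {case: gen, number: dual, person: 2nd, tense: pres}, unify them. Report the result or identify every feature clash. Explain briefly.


Compare features:
case: A=_ vs B=gen -> unified: gen
number: A=dual vs B=dual -> unified: dual
person: A=1st vs B=2nd -> CLASH
tense: A=pres vs B=pres -> unified: pres
Clash detected on feature 'person' (1st vs 2nd); unification fails.

CLASH on 'person' (1st vs 2nd)


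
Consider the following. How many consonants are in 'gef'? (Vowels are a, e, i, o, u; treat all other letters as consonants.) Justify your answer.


Consonants in 'gef': g, f = 2 consonants.

2


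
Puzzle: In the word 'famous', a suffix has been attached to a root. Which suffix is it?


The word 'famous' = 'fame' (root) + '-ous' (suffix). The suffix is '-ous'.

ous


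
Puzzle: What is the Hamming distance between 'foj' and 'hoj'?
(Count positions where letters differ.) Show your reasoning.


Alignment:
Position 1: 'f' vs 'h' = DIFFER
Position 2: 'o' vs 'o' = match
Position 3: 'j' vs 'j' = match
Total differences: 1

1


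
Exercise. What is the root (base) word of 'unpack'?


Remove prefix 'un' from 'unpack' to get root 'pack'.

pack


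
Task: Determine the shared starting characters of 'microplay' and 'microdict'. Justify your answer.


Compare from the start: 5 characters match: 'micro'. Mismatch at position 6: 'p' vs 'd'.

micro


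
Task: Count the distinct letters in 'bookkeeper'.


Unique letters in 'bookkeeper': {b, e, k, o, p, r} = 6 distinct letters.

6


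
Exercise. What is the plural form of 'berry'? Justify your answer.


Apply rule: Change -y to -ies (consonant + y). 'berry' becomes 'berries'.

berries


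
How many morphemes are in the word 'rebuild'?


Decomposition: re- (prefix) + build (root) = 2 morpheme(s)

2 morphemes


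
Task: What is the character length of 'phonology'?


Spell out 'phonology' and number each letter: p(1), h(2), o(3), n(4), o(5), l(6), o(7), g(8), y(9). Total: 9 letters.

9


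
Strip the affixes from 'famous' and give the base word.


Remove suffix '-ous' from 'famous' to get root 'fame'.

fame


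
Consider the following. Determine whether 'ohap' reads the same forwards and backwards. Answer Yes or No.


Forward: 'ohap'
Reversed: 'paho'
They differ.

No


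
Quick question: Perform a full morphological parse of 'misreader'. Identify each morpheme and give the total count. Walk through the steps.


Step 1: Identify prefix: 'mis' (meaning: wrongly)
Step 2: Identify root: 'read'
Step 3: Identify suffix(es): 'er'
Decomposition: mis- (prefix: wrongly) + read (root) + -er (suffix: one who)
Total morphemes: 3

3 morphemes (mis- (prefix: wrongly) + read (root) + -er (suffix: one who))


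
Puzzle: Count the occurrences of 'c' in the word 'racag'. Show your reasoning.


Letter 'c' in 'racag': found at position(s) 3 = 1 occurrence(s).

1


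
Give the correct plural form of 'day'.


Apply rule: Add -s. 'day' becomes 'days'.

days


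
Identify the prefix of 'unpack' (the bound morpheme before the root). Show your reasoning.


The word 'unpack' = 'un' (prefix) + 'pack' (root). The prefix is 'un'.

un


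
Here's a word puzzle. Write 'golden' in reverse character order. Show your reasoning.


Reverse 'golden' character by character: 'nedlog'.

nedlog


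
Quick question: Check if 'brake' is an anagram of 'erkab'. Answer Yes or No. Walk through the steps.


Sorted letters of 'brake': 'abekr'
Sorted letters of 'erkab': 'abekr'
They match.

Yes


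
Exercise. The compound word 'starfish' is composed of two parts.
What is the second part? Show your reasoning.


Split 'starfish' into 'star' + 'fish'. The second part is 'fish'.

fish


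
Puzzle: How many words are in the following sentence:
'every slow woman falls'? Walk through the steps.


Split into words: every | slow | woman | falls = 4 words.

4


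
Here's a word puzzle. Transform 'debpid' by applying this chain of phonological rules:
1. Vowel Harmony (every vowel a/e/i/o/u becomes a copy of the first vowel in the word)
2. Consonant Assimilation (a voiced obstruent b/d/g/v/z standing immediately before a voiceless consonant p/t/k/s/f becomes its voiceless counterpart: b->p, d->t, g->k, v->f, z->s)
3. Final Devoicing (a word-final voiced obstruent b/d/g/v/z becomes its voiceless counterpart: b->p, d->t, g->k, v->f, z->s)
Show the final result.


Starting form: 'debpid'
Rule 1: Vowel Harmony: all vowels become 'e' (matching first vowel). 'debpid' -> 'debped'
Rule 2: Consonant Assimilation: voiced obstruent before voiceless consonant becomes voiceless ('bp' -> 'pp'). 'debped' -> 'depped'
Rule 3: Final Devoicing: word-final voiced obstruent 'd' becomes voiceless 't'. 'depped' -> 'deppet'
Final form: 'deppet'

deppet


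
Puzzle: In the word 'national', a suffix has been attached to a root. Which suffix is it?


The word 'national' = 'nation' (root) + '-al' (suffix). The suffix is '-al'.

al


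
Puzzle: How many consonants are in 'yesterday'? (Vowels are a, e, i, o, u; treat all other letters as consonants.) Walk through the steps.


Consonants in 'yesterday': y, s, t, r, d, y = 6 consonants.

6


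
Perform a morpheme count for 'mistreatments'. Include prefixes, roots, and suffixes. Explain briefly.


Decomposition: mis- (prefix) + treat (root) + -ment (suffix) + -s (plural) = 4 morpheme(s)

4 morphemes


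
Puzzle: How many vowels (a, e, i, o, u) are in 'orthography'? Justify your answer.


Vowels in 'orthography': o, o, a = 3 vowels.

3


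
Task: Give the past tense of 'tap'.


Apply rule: Double final consonant and add -ed. 'tap' becomes 'tapped'.

tapped


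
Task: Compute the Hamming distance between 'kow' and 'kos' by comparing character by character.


Alignment:
Position 1: 'k' vs 'k' = match
Position 2: 'o' vs 'o' = match
Position 3: 'w' vs 's' = DIFFER
Total differences: 1

1


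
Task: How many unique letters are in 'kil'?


Unique letters in 'kil': {i, k, l} = 3 distinct letters.

3


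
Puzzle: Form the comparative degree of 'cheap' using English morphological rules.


Apply comparative formation (add -er): 'cheap' -> 'cheaper'.

cheaper


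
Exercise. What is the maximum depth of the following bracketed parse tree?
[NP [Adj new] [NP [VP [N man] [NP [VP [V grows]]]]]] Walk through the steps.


Count bracket nesting levels:
'[' at pos 0: depth = 1
'[' at pos 4: depth = 2
'[' at pos 14: depth = 2
'[' at pos 18: depth = 3
'[' at pos 22: depth = 4
'[' at pos 30: depth = 4
'[' at pos 34: depth = 5
'[' at pos 38: depth = 6
Maximum depth reached: 6

6


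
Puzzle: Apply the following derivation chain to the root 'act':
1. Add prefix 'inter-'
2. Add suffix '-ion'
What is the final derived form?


Step 1: Add prefix 'inter-' to 'act' = 'interact'
Step 2: Add suffix '-ion' to 'interact' = 'interaction'

interaction


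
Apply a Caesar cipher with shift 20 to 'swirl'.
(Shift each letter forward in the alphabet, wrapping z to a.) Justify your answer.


Shift each letter by 20: s -> m, w -> q, i -> c, r -> l, l -> f. Result: 'mqclf'.

mqclf


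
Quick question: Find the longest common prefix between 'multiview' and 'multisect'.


Compare from the start: 5 characters match: 'multi'. Mismatch at position 6: 'v' vs 's'.

multi


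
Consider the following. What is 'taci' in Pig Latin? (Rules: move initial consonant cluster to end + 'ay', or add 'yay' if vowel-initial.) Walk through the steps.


'taci': move consonant cluster 't' to end and add 'ay': 'acitay'.

acitay


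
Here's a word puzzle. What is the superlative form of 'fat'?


Apply superlative formation (double final consonant, add -est): 'fat' -> 'fattest'.

fattest


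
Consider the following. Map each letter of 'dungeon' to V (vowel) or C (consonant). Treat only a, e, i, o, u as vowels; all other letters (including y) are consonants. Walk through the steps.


Letter mapping: d = C, u = V, n = C, g = C, e = V, o = V, n = C.

CVCCVVC


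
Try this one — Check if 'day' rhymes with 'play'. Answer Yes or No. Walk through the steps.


Rime (stressed vowel + following sounds) of 'day': -ay = /eɪ/
Rime of 'play': -ay = /eɪ/
/eɪ/ and /eɪ/ are the same ending sound, so the words rhyme.

Yes


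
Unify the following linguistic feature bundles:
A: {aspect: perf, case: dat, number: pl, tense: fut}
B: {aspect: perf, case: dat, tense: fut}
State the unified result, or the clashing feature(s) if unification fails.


Compare features:
aspect: A=perf vs B=perf -> unified: perf
case: A=dat vs B=dat -> unified: dat
number: A=pl vs B=_ -> unified: pl
tense: A=fut vs B=fut -> unified: fut
No clashes found.

Unified: {aspect: perf, case: dat, number: pl, tense: fut}


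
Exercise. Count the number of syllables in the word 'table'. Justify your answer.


Break 'table' into syllables: ta-ble -> ta | ble = 2 syllables

2 syllables


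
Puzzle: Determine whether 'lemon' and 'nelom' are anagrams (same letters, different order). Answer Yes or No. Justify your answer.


Sorted letters of 'lemon': 'elmno'
Sorted letters of 'nelom': 'elmno'
They match.

Yes


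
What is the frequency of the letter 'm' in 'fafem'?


Letter 'm' in 'fafem': found at position(s) 5 = 1 occurrence(s).

1


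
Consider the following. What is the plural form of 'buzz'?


Apply rule: Add -es (sibilant/fricative ending). 'buzz' becomes 'buzzes'.

buzzes


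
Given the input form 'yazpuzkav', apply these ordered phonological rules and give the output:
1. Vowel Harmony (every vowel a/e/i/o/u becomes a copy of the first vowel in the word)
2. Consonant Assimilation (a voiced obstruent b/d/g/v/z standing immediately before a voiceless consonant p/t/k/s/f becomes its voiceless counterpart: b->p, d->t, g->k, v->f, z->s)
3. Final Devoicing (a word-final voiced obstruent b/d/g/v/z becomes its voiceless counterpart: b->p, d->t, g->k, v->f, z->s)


Starting form: 'yazpuzkav'
Rule 1: Vowel Harmony: all vowels become 'a' (matching first vowel). 'yazpuzkav' -> 'yazpazkav'
Rule 2: Consonant Assimilation: voiced obstruent before voiceless consonant becomes voiceless ('zp' -> 'sp', 'zk' -> 'sk'). 'yazpazkav' -> 'yaspaskav'
Rule 3: Final Devoicing: word-final voiced obstruent 'v' becomes voiceless 'f'. 'yaspaskav' -> 'yaspaskaf'
Final form: 'yaspaskaf'

yaspaskaf


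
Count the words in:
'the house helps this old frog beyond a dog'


Split into words: the | house | helps | this | old | frog | beyond | a | dog = 9 words.

9


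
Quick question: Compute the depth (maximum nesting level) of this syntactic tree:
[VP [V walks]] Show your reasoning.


Count bracket nesting levels:
'[' at pos 0: depth = 1
'[' at pos 4: depth = 2
Maximum depth reached: 2

2


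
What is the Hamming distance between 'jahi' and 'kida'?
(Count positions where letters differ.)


Alignment:
Position 1: 'j' vs 'k' = DIFFER
Position 2: 'a' vs 'i' = DIFFER
Position 3: 'h' vs 'd' = DIFFER
Position 4: 'i' vs 'a' = DIFFER
Total differences: 4

4


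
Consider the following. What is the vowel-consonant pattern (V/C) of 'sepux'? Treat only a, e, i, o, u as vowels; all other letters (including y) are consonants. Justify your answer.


Letter mapping: s = C, e = V, p = C, u = V, x = C.

CVCVC


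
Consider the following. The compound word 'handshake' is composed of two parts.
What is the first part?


Split 'handshake' into 'hand' + 'shake'. The first part is 'hand'.

hand


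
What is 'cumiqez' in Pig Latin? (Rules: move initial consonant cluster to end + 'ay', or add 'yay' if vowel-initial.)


'cumiqez': move consonant cluster 'c' to end and add 'ay': 'umiqezcay'.

umiqezcay


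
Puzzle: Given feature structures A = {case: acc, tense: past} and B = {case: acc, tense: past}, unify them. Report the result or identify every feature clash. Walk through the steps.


Compare features:
case: A=acc vs B=acc -> unified: acc
tense: A=past vs B=past -> unified: past
No clashes found.

Unified: {case: acc, tense: past}


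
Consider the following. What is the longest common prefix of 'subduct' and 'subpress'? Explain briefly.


Compare from the start: 3 characters match: 'sub'. Mismatch at position 4: 'd' vs 'p'.

sub


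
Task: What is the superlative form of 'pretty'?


Apply superlative formation (consonant + y: change y to i, add -est): 'pretty' -> 'prettiest'.

prettiest


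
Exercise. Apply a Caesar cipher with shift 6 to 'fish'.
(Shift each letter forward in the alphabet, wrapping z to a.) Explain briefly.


Shift each letter by 6: f -> l, i -> o, s -> y, h -> n. Result: 'loyn'.

loyn


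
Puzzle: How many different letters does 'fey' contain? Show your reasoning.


Unique letters in 'fey': {e, f, y} = 3 distinct letters.

3


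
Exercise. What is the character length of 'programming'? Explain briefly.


Spell out 'programming' and number each letter: p(1), r(2), o(3), g(4), r(5), a(6), m(7), m(8), i(9), n(10), g(11). Total: 11 letters.

11


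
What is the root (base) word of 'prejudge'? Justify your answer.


Remove prefix 'pre' from 'prejudge' to get root 'judge'.

judge


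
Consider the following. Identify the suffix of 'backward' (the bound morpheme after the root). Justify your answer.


The word 'backward' = 'back' (root) + '-ward' (suffix). The suffix is '-ward'.

ward


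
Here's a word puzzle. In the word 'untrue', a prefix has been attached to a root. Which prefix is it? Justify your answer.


The word 'untrue' = 'un' (prefix) + 'true' (root). The prefix is 'un'.

un


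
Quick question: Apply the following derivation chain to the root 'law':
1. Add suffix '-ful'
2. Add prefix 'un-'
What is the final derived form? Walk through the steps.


Step 1: Add suffix '-ful' to 'law' = 'lawful'
Step 2: Add prefix 'un-' to 'lawful' = 'unlawful'

unlawful


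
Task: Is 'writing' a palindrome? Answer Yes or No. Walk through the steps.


Forward: 'writing'
Reversed: 'gnitirw'
They differ.

No


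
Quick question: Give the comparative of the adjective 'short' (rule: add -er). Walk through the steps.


Apply comparative formation (add -er): 'short' -> 'shorter'.

shorter


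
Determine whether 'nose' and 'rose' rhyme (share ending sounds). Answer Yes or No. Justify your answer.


Rime (stressed vowel + following sounds) of 'nose': -ose = /oʊz/
Rime of 'rose': -ose = /oʊz/
/oʊz/ and /oʊz/ are the same ending sound, so the words rhyme.

Yes


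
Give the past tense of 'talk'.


Apply rule: Add -ed. 'talk' becomes 'talked'.

talked


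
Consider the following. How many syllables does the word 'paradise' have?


Break 'paradise' into syllables: par-a-dise -> par | a | dise = 3 syllables

3 syllables


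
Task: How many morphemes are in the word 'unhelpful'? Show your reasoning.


Decomposition: un- (prefix) + help (root) + -ful (suffix) = 3 morpheme(s)

3 morphemes


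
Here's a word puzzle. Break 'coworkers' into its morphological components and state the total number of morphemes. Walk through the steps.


Step 1: Identify prefix: 'co' (meaning: together)
Step 2: Identify root: 'work'
Step 3: Identify suffix(es): 'er, s'
Decomposition: co- (prefix: together) + work (root) + -er (suffix: one who) + -s (plural)
Total morphemes: 4

4 morphemes (co- (prefix: together) + work (root) + -er (suffix: one who) + -s (plural))


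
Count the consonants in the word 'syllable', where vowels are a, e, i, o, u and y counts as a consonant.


Consonants in 'syllable': s, y, l, l, b, l = 6 consonants.

6


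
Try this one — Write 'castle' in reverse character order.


Reverse 'castle' character by character: 'eltsac'.

eltsac


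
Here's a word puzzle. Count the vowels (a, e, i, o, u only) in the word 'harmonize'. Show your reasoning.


Vowels in 'harmonize': a, o, i, e = 4 vowels.

4


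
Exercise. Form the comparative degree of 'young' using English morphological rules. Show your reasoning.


Apply comparative formation (add -er): 'young' -> 'younger'.

younger


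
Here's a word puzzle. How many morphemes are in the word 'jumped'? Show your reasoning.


Decomposition: jump (root) + -ed (suffix) = 2 morpheme(s)

2 morphemes


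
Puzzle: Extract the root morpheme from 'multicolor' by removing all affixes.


Remove prefix 'multi' from 'multicolor' to get root 'color'.

color


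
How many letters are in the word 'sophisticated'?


Spell out 'sophisticated' and number each letter: s(1), o(2), p(3), h(4), i(5), s(6), t(7), i(8), c(9), a(10), t(11), e(12), d(13). Total: 13 letters.

13


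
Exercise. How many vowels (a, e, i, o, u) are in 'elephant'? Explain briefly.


Vowels in 'elephant': e, e, a = 3 vowels.

3


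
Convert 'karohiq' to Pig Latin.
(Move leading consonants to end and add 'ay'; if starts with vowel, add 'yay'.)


'karohiq': move consonant cluster 'k' to end and add 'ay': 'arohiqkay'.

arohiqkay


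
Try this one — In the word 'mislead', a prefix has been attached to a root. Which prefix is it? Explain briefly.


The word 'mislead' = 'mis' (prefix) + 'lead' (root). The prefix is 'mis'.

mis


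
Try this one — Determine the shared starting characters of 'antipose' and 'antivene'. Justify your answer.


Compare from the start: 4 characters match: 'anti'. Mismatch at position 5: 'p' vs 'v'.

anti


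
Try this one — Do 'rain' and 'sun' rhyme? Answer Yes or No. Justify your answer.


Rime (stressed vowel + following sounds) of 'rain': -ain = /eɪn/
Rime of 'sun': -un = /ʌn/
/eɪn/ and /ʌn/ are different ending sounds, so the words do not rhyme.

No


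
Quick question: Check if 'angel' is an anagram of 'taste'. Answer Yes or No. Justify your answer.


Sorted letters of 'angel': 'aegln'
Sorted letters of 'taste': 'aestt'
They do not match.

No


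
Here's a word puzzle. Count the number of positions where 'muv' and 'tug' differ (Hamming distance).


Alignment:
Position 1: 'm' vs 't' = DIFFER
Position 2: 'u' vs 'u' = match
Position 3: 'v' vs 'g' = DIFFER
Total differences: 2

2


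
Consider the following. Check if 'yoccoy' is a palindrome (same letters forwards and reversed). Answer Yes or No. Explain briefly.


Forward: 'yoccoy'
Reversed: 'yoccoy'
They are identical.

Yes


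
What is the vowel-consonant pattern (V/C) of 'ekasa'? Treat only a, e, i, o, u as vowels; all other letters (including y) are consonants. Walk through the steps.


Letter mapping: e = V, k = C, a = V, s = C, a = V.

VCVCV


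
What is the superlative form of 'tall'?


Apply superlative formation (add -est): 'tall' -> 'tallest'.

tallest


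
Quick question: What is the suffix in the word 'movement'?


The word 'movement' = 'move' (root) + '-ment' (suffix). The suffix is '-ment'.

ment


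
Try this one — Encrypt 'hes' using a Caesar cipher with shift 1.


Shift each letter by 1: h -> i, e -> f, s -> t. Result: 'ift'.

ift


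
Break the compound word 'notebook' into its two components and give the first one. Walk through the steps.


Split 'notebook' into 'note' + 'book'. The first part is 'note'.

note


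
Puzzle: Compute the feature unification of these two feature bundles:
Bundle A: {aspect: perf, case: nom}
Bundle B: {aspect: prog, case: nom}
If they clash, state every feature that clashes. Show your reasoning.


Compare features:
aspect: A=perf vs B=prog -> CLASH
case: A=nom vs B=nom -> unified: nom
Clash detected on feature 'aspect' (perf vs prog); unification fails.

CLASH on 'aspect' (perf vs prog)


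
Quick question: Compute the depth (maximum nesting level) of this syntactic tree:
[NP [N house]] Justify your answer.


Count bracket nesting levels:
'[' at pos 0: depth = 1
'[' at pos 4: depth = 2
Maximum depth reached: 2

2


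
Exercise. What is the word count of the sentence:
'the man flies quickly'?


Split into words: the | man | flies | quickly = 4 words.

4


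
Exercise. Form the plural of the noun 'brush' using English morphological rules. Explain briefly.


Apply rule: Add -es (sibilant/fricative ending). 'brush' becomes 'brushes'.

brushes


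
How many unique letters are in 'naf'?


Unique letters in 'naf': {a, f, n} = 3 distinct letters.

3


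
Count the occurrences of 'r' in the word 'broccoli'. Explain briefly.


Letter 'r' in 'broccoli': found at position(s) 2 = 1 occurrence(s).

1


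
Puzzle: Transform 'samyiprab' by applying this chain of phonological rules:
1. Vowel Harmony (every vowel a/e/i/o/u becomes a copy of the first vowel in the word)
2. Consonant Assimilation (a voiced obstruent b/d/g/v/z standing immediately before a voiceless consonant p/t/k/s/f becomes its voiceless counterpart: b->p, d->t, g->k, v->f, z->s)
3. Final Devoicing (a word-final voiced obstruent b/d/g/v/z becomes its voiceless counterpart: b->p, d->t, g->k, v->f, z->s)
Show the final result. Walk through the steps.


Starting form: 'samyiprab'
Rule 1: Vowel Harmony: all vowels become 'a' (matching first vowel). 'samyiprab' -> 'samyaprab'
Rule 2: Consonant Assimilation: no voiced obstruent (b/d/g/v/z) stands immediately before a voiceless consonant (p/t/k/s/f). No change.
Rule 3: Final Devoicing: word-final voiced obstruent 'b' becomes voiceless 'p'. 'samyaprab' -> 'samyaprap'
Final form: 'samyaprap'

samyaprap


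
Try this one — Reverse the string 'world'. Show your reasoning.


Reverse 'world' character by character: 'dlrow'.

dlrow


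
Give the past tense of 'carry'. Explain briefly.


Apply rule: Change -y to -ied. 'carry' becomes 'carried'.

carried


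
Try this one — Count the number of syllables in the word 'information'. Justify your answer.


Break 'information' into syllables: in-for-ma-tion -> in | for | ma | tion = 4 syllables

4 syllables


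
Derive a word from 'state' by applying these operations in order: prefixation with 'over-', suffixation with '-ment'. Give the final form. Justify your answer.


Step 1: Add prefix 'over-' to 'state' = 'overstate'
Step 2: Add suffix '-ment' to 'overstate' = 'overstatement'

overstatement


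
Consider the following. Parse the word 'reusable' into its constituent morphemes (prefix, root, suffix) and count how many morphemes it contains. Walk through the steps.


Step 1: Identify prefix: 're' (meaning: again)
Step 2: Identify root: 'use'
Step 3: Identify suffix(es): 'able'
Decomposition: re- (prefix: again) + use (root) + -able (suffix: capable of)
Total morphemes: 3

3 morphemes (re- (prefix: again) + use (root) + -able (suffix: capable of))


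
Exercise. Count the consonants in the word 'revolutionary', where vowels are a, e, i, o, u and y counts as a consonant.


Consonants in 'revolutionary': r, v, l, t, n, r, y = 7 consonants.

7


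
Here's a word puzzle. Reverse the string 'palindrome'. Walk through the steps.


Reverse 'palindrome' character by character: 'emordnilap'.

emordnilap


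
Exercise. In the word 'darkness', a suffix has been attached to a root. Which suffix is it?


The word 'darkness' = 'dark' (root) + '-ness' (suffix). The suffix is '-ness'.

ness


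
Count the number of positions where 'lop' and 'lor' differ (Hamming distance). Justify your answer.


Alignment:
Position 1: 'l' vs 'l' = match
Position 2: 'o' vs 'o' = match
Position 3: 'p' vs 'r' = DIFFER
Total differences: 1

1


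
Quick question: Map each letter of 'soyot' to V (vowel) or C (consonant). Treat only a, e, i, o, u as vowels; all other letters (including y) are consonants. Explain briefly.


Letter mapping: s = C, o = V, y = C, o = V, t = C.

CVCVC


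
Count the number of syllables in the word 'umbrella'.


Break 'umbrella' into syllables: um-brel-la -> um | brel | la = 3 syllables

3 syllables


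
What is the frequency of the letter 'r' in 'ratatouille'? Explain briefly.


Letter 'r' in 'ratatouille': found at position(s) 1 = 1 occurrence(s).

1


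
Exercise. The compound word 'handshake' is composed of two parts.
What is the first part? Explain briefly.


Split 'handshake' into 'hand' + 'shake'. The first part is 'hand'.

hand


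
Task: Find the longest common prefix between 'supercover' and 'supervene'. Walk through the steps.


Compare from the start: 5 characters match: 'super'. Mismatch at position 6: 'c' vs 'v'.

super


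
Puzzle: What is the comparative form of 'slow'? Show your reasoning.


Apply comparative formation (add -er): 'slow' -> 'slower'.

slower


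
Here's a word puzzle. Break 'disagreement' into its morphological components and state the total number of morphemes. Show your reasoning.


Step 1: Identify prefix: 'dis' (meaning: not/apart)
Step 2: Identify root: 'agree'
Step 3: Identify suffix(es): 'ment'
Decomposition: dis- (prefix: not/apart) + agree (root) + -ment (suffix: action/result)
Total morphemes: 3

3 morphemes (dis- (prefix: not/apart) + agree (root) + -ment (suffix: action/result))


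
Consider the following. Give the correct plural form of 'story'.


Apply rule: Change -y to -ies (consonant + y). 'story' becomes 'stories'.

stories


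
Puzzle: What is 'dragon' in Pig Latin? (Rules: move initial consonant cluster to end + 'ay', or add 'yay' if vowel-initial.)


'dragon': move consonant cluster 'dr' to end and add 'ay': 'agondray'.

agondray


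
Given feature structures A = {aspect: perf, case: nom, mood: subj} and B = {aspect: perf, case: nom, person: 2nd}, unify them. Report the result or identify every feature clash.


Compare features:
aspect: A=perf vs B=perf -> unified: perf
case: A=nom vs B=nom -> unified: nom
mood: A=subj vs B=_ -> unified: subj
person: A=_ vs B=2nd -> unified: 2nd
No clashes found.

Unified: {aspect: perf, case: nom, mood: subj, person: 2nd}


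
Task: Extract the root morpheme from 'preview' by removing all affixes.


Remove prefix 'pre' from 'preview' to get root 'view'.

view


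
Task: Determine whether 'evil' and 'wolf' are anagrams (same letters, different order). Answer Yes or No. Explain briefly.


Sorted letters of 'evil': 'eilv'
Sorted letters of 'wolf': 'flow'
They do not match.

No


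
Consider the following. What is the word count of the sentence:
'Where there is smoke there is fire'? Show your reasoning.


Split into words: Where | there | is | smoke | there | is | fire = 7 words.

7


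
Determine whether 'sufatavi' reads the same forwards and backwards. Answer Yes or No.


Forward: 'sufatavi'
Reversed: 'ivatafus'
They differ.

No


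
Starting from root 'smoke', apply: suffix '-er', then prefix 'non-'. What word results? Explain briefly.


Step 1: Add suffix '-er' to 'smoke' = 'smoker'
Step 2: Add prefix 'non-' to 'smoker' = 'nonsmoker'

nonsmoker


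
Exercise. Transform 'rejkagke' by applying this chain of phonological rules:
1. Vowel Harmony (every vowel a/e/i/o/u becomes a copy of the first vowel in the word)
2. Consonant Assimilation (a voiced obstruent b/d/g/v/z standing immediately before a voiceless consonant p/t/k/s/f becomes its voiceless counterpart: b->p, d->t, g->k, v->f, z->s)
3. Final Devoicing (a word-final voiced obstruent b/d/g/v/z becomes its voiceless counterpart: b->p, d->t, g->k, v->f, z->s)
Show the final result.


Starting form: 'rejkagke'
Rule 1: Vowel Harmony: all vowels become 'e' (matching first vowel). 'rejkagke' -> 'rejkegke'
Rule 2: Consonant Assimilation: voiced obstruent before voiceless consonant becomes voiceless ('gk' -> 'kk'). 'rejkegke' -> 'rejkekke'
Rule 3: Final Devoicing: the word ends in the vowel 'e', not a consonant. No change.
Final form: 'rejkekke'

rejkekke


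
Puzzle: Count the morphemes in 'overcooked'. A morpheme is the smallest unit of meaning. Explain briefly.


Decomposition: over- (prefix) + cook (root) + -ed (suffix) = 3 morpheme(s)

3 morphemes


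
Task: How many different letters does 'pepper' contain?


Unique letters in 'pepper': {e, p, r} = 3 distinct letters.

3


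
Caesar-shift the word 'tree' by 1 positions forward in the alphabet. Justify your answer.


Shift each letter by 1: t -> u, r -> s, e -> f, e -> f. Result: 'usff'.

usff


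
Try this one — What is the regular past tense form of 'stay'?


Apply rule: Add -ed. 'stay' becomes 'stayed'.

stayed


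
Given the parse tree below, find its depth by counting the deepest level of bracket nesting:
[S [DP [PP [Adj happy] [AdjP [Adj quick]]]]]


Count bracket nesting levels:
'[' at pos 0: depth = 1
'[' at pos 3: depth = 2
'[' at pos 7: depth = 3
'[' at pos 11: depth = 4
'[' at pos 23: depth = 4
'[' at pos 29: depth = 5
Maximum depth reached: 5

5


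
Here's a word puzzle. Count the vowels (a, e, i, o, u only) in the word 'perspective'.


Vowels in 'perspective': e, e, i, e = 4 vowels.

4


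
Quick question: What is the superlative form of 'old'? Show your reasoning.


Apply superlative formation (add -est): 'old' -> 'oldest'.

oldest


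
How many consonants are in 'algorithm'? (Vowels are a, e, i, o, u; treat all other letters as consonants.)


Consonants in 'algorithm': l, g, r, t, h, m = 6 consonants.

6


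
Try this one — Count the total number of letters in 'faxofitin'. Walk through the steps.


Spell out 'faxofitin' and number each letter: f(1), a(2), x(3), o(4), f(5), i(6), t(7), i(8), n(9). Total: 9 letters.

9


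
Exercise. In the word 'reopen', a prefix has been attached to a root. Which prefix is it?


The word 'reopen' = 're' (prefix) + 'open' (root). The prefix is 're'.

re


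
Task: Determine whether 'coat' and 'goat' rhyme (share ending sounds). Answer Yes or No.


Rime (stressed vowel + following sounds) of 'coat': -oat = /oʊt/
Rime of 'goat': -oat = /oʊt/
/oʊt/ and /oʊt/ are the same ending sound, so the words rhyme.

Yes
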